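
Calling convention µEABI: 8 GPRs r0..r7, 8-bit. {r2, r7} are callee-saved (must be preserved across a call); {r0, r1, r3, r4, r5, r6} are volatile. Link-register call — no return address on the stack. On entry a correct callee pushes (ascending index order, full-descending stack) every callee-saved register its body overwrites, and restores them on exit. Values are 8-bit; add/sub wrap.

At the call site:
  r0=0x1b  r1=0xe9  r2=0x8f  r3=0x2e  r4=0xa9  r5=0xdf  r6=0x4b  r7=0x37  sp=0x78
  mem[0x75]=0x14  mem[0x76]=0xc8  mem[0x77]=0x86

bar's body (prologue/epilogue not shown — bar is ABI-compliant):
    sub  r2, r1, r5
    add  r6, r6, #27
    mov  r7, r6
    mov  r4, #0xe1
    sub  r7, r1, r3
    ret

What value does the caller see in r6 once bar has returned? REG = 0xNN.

REG = 0x66

prologue: push r2 -> mem[0x77]=0x8f, sp=0x77
prologue: push r7 -> mem[0x76]=0x37, sp=0x76
body[0] sub  r2, r1, r5 -> r2=0x0a
body[1] add  r6, r6, #27 -> r6=0x66
body[2] mov  r7, r6 -> r7=0x66
body[3] mov  r4, #0xe1 -> r4=0xe1
body[4] sub  r7, r1, r3 -> r7=0xbb
epilogue: pop r7=0x37, sp=0x77
epilogue: pop r2=0x8f, sp=0x78
r6 is caller-saved -> body value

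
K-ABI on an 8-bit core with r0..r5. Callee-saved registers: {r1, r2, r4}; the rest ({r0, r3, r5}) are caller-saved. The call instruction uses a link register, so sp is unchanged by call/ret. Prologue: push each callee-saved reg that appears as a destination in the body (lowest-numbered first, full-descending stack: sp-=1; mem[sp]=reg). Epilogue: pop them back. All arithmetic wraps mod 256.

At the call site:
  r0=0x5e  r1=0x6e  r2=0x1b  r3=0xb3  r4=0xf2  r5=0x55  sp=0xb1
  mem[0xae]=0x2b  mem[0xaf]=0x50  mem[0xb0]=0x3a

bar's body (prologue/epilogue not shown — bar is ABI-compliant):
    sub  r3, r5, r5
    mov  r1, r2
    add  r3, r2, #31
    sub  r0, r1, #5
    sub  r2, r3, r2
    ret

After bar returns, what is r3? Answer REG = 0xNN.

REG = 0x3a

prologue: push r1 → mem[0xb0]=0x6e, sp=0xb0
prologue: push r2 → mem[0xaf]=0x1b, sp=0xaf
body[0] sub  r3, r5, r5 → r3=0x00
body[1] mov  r1, r2 → r1=0x1b
body[2] add  r3, r2, #31 → r3=0x3a
body[3] sub  r0, r1, #5 → r0=0x16
body[4] sub  r2, r3, r2 → r2=0x1f
epilogue: pop r2=0x1b, sp=0xb0
epilogue: pop r1=0x6e, sp=0xb1
r3 is caller-saved → body value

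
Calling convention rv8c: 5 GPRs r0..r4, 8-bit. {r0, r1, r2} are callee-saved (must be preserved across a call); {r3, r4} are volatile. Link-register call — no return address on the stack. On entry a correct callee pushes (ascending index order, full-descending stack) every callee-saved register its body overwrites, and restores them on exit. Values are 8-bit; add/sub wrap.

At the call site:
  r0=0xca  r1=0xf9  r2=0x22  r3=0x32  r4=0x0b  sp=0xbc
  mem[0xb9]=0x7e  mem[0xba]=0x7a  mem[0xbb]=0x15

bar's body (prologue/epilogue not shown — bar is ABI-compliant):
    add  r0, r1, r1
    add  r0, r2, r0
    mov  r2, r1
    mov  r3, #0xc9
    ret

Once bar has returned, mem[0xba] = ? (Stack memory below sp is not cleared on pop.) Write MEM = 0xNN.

MEM = 0x22

prologue: push r0 → mem[0xbb]=0xca, sp=0xbb
prologue: push r2 → mem[0xba]=0x22, sp=0xba
body[0] add  r0, r1, r1 → r0=0xf2
body[1] add  r0, r2, r0 → r0=0x14
body[2] mov  r2, r1 → r2=0xf9
body[3] mov  r3, #0xc9 → r3=0xc9
epilogue: pop r2=0x22, sp=0xbb
epilogue: pop r0=0xca, sp=0xbc
prologue pushed ['r0', 'r2'] at ['0xbb', '0xba']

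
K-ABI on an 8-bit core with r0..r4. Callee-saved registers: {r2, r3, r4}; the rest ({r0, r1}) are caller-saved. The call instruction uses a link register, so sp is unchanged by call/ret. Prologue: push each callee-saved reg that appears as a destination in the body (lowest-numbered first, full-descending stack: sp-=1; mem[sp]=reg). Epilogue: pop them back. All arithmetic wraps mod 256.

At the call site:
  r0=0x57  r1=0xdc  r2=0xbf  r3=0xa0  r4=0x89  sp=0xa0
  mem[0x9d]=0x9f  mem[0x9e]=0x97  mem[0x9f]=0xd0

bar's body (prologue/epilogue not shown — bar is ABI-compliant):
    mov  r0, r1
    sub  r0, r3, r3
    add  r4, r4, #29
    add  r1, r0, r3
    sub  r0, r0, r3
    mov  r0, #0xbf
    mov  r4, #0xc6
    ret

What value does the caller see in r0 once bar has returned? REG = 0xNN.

prologue: push r4 -> mem[0x9f]=0x89, sp=0x9f
body[0] mov  r0, r1 -> r0=0xdc
body[1] sub  r0, r3, r3 -> r0=0x00
body[2] add  r4, r4, #29 -> r4=0xa6
body[3] add  r1, r0, r3 -> r1=0xa0
body[4] sub  r0, r0, r3 -> r0=0x60
body[5] mov  r0, #0xbf -> r0=0xbf
body[6] mov  r4, #0xc6 -> r4=0xc6
epilogue: pop r4=0x89, sp=0xa0
r0 is caller-saved -> body value

REG = 0xbf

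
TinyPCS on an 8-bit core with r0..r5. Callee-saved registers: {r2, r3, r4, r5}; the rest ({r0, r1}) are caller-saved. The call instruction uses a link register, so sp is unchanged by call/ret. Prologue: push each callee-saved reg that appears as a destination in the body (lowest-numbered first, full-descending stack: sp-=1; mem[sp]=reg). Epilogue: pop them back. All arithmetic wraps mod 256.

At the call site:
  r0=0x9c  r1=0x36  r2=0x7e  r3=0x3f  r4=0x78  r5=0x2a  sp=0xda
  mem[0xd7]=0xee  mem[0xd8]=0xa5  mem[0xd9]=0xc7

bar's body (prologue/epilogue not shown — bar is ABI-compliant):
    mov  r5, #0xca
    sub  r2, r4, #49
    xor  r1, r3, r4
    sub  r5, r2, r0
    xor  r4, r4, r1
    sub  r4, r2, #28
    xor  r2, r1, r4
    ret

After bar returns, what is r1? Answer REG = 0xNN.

REG = 0x47

prologue: push r2 -> mem[0xd9]=0x7e, sp=0xd9
prologue: push r4 -> mem[0xd8]=0x78, sp=0xd8
prologue: push r5 -> mem[0xd7]=0x2a, sp=0xd7
body[0] mov  r5, #0xca -> r5=0xca
body[1] sub  r2, r4, #49 -> r2=0x47
body[2] xor  r1, r3, r4 -> r1=0x47
body[3] sub  r5, r2, r0 -> r5=0xab
body[4] xor  r4, r4, r1 -> r4=0x3f
body[5] sub  r4, r2, #28 -> r4=0x2b
body[6] xor  r2, r1, r4 -> r2=0x6c
epilogue: pop r5=0x2a, sp=0xd8
epilogue: pop r4=0x78, sp=0xd9
epilogue: pop r2=0x7e, sp=0xda
r1 is caller-saved -> body value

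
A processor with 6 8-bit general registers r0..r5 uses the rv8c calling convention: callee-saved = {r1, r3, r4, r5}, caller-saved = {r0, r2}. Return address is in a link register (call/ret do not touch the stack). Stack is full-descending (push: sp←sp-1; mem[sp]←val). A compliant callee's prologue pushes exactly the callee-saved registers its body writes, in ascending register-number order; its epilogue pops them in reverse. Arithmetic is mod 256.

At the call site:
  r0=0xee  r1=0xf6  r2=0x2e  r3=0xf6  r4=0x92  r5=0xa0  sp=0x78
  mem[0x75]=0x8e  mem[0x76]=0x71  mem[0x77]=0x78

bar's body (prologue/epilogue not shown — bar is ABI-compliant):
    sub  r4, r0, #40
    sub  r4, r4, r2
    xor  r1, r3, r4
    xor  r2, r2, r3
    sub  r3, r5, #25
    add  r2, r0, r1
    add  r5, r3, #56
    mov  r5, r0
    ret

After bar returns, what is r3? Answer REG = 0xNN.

prologue: push r1 → mem[0x77]=0xf6, sp=0x77
prologue: push r3 → mem[0x76]=0xf6, sp=0x76
prologue: push r4 → mem[0x75]=0x92, sp=0x75
prologue: push r5 → mem[0x74]=0xa0, sp=0x74
body[0] sub  r4, r0, #40 → r4=0xc6
body[1] sub  r4, r4, r2 → r4=0x98
body[2] xor  r1, r3, r4 → r1=0x6e
body[3] xor  r2, r2, r3 → r2=0xd8
body[4] sub  r3, r5, #25 → r3=0x87
body[5] add  r2, r0, r1 → r2=0x5c
body[6] add  r5, r3, #56 → r5=0xbf
body[7] mov  r5, r0 → r5=0xee
epilogue: pop r5=0xa0, sp=0x75
epilogue: pop r4=0x92, sp=0x76
epilogue: pop r3=0xf6, sp=0x77
epilogue: pop r1=0xf6, sp=0x78
r3 is callee-saved → restored

REG = 0xf6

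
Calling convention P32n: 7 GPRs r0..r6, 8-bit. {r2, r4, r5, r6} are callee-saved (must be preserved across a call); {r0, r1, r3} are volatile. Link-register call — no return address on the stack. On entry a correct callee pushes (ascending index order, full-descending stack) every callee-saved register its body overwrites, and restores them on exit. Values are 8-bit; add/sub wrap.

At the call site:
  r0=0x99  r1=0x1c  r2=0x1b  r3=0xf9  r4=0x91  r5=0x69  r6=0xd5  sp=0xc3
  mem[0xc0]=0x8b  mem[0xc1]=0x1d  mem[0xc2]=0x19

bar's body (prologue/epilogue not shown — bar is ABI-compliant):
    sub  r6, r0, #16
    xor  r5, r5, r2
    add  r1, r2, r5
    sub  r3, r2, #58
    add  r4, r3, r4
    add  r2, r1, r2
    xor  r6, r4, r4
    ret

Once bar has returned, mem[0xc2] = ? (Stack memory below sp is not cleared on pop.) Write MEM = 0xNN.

prologue: push r2 -> mem[0xc2]=0x1b, sp=0xc2
prologue: push r4 -> mem[0xc1]=0x91, sp=0xc1
prologue: push r5 -> mem[0xc0]=0x69, sp=0xc0
prologue: push r6 -> mem[0xbf]=0xd5, sp=0xbf
body[0] sub  r6, r0, #16 -> r6=0x89
body[1] xor  r5, r5, r2 -> r5=0x72
body[2] add  r1, r2, r5 -> r1=0x8d
body[3] sub  r3, r2, #58 -> r3=0xe1
body[4] add  r4, r3, r4 -> r4=0x72
body[5] add  r2, r1, r2 -> r2=0xa8
body[6] xor  r6, r4, r4 -> r6=0x00
epilogue: pop r6=0xd5, sp=0xc0
epilogue: pop r5=0x69, sp=0xc1
epilogue: pop r4=0x91, sp=0xc2
epilogue: pop r2=0x1b, sp=0xc3
prologue pushed ['r2', 'r4', 'r5', 'r6'] at ['0xc2', '0xc1', '0xc0', '0xbf']

MEM = 0x1b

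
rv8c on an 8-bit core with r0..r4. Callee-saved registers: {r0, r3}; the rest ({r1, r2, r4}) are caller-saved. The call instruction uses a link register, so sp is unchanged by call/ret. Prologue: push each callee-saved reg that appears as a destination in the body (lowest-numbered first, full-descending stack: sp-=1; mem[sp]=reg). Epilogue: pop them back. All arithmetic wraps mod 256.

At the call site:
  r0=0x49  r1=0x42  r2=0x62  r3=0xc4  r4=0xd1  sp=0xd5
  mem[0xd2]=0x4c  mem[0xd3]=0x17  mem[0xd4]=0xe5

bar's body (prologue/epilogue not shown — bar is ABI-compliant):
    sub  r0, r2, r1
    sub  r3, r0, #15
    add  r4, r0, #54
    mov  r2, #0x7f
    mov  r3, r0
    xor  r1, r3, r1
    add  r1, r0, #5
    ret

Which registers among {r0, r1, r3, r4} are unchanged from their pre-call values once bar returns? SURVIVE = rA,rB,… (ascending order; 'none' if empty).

SURVIVE = r0,r3

prologue: push r0 -> mem[0xd4]=0x49, sp=0xd4
prologue: push r3 -> mem[0xd3]=0xc4, sp=0xd3
body[0] sub  r0, r2, r1 -> r0=0x20
body[1] sub  r3, r0, #15 -> r3=0x11
body[2] add  r4, r0, #54 -> r4=0x56
body[3] mov  r2, #0x7f -> r2=0x7f
body[4] mov  r3, r0 -> r3=0x20
body[5] xor  r1, r3, r1 -> r1=0x62
body[6] add  r1, r0, #5 -> r1=0x25
epilogue: pop r3=0xc4, sp=0xd4
epilogue: pop r0=0x49, sp=0xd5
r0: callee-saved, written=True
r1: caller-saved, written=True
r3: callee-saved, written=True
r4: caller-saved, written=True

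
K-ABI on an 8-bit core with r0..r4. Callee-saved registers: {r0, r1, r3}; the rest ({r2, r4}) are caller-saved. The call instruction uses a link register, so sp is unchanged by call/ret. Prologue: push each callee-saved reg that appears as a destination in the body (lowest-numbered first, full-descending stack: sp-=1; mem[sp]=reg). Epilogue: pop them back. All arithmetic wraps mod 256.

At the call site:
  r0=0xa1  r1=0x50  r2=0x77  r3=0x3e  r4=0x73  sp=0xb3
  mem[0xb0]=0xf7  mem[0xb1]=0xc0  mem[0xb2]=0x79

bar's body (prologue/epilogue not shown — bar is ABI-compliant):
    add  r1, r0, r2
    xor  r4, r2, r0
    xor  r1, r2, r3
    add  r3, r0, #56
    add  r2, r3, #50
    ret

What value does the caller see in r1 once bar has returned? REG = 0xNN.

REG = 0x50

prologue: push r1 → mem[0xb2]=0x50, sp=0xb2
prologue: push r3 → mem[0xb1]=0x3e, sp=0xb1
body[0] add  r1, r0, r2 → r1=0x18
body[1] xor  r4, r2, r0 → r4=0xd6
body[2] xor  r1, r2, r3 → r1=0x49
body[3] add  r3, r0, #56 → r3=0xd9
body[4] add  r2, r3, #50 → r2=0x0b
epilogue: pop r3=0x3e, sp=0xb2
epilogue: pop r1=0x50, sp=0xb3
r1 is callee-saved → restored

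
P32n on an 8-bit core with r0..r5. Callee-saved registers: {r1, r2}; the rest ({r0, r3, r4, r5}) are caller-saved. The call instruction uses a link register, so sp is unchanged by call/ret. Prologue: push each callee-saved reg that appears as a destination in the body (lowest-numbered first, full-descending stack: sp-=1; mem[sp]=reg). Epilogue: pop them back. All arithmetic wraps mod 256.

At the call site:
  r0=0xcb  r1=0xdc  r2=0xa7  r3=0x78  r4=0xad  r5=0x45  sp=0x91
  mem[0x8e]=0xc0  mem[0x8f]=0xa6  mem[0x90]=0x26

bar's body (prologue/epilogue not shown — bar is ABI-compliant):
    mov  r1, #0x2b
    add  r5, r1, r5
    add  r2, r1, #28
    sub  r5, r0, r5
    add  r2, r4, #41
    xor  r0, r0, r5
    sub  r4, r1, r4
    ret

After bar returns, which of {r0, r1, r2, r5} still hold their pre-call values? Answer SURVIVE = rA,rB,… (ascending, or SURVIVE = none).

SURVIVE = r1,r2

prologue: push r1 → mem[0x90]=0xdc, sp=0x90
prologue: push r2 → mem[0x8f]=0xa7, sp=0x8f
body[0] mov  r1, #0x2b → r1=0x2b
body[1] add  r5, r1, r5 → r5=0x70
body[2] add  r2, r1, #28 → r2=0x47
body[3] sub  r5, r0, r5 → r5=0x5b
body[4] add  r2, r4, #41 → r2=0xd6
body[5] xor  r0, r0, r5 → r0=0x90
body[6] sub  r4, r1, r4 → r4=0x7e
epilogue: pop r2=0xa7, sp=0x90
epilogue: pop r1=0xdc, sp=0x91
r0: caller-saved, written=True
r1: callee-saved, written=True
r2: callee-saved, written=True
r5: caller-saved, written=True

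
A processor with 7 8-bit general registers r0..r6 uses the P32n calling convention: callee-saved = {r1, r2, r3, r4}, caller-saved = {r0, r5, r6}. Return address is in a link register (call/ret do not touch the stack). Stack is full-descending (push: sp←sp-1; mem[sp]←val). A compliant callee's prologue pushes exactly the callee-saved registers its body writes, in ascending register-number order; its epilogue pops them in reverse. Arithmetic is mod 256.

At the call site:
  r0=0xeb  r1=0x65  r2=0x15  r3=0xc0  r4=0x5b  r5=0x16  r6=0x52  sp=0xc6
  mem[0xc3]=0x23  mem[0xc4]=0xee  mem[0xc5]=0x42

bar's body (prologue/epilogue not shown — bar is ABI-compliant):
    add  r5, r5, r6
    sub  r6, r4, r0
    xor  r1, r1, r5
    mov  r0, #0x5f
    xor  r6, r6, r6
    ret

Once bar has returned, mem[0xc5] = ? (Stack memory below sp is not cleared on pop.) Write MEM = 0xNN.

MEM = 0x65

prologue: push r1 -> mem[0xc5]=0x65, sp=0xc5
body[0] add  r5, r5, r6 -> r5=0x68
body[1] sub  r6, r4, r0 -> r6=0x70
body[2] xor  r1, r1, r5 -> r1=0x0d
body[3] mov  r0, #0x5f -> r0=0x5f
body[4] xor  r6, r6, r6 -> r6=0x00
epilogue: pop r1=0x65, sp=0xc6
prologue pushed ['r1'] at ['0xc5']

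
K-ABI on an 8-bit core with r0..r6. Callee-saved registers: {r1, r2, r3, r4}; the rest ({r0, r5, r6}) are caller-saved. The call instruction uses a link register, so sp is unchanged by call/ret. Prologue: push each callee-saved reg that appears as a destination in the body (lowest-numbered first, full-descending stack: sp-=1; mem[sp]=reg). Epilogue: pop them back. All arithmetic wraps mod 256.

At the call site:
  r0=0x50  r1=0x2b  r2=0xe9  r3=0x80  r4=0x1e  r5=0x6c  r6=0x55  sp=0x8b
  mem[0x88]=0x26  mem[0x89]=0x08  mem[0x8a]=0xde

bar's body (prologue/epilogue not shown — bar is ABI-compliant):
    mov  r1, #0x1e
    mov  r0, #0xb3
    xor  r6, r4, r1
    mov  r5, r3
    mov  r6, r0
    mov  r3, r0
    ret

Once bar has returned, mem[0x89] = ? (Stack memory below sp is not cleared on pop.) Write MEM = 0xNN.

MEM = 0x80

prologue: push r1 -> mem[0x8a]=0x2b, sp=0x8a
prologue: push r3 -> mem[0x89]=0x80, sp=0x89
body[0] mov  r1, #0x1e -> r1=0x1e
body[1] mov  r0, #0xb3 -> r0=0xb3
body[2] xor  r6, r4, r1 -> r6=0x00
body[3] mov  r5, r3 -> r5=0x80
body[4] mov  r6, r0 -> r6=0xb3
body[5] mov  r3, r0 -> r3=0xb3
epilogue: pop r3=0x80, sp=0x8a
epilogue: pop r1=0x2b, sp=0x8b
prologue pushed ['r1', 'r3'] at ['0x8a', '0x89']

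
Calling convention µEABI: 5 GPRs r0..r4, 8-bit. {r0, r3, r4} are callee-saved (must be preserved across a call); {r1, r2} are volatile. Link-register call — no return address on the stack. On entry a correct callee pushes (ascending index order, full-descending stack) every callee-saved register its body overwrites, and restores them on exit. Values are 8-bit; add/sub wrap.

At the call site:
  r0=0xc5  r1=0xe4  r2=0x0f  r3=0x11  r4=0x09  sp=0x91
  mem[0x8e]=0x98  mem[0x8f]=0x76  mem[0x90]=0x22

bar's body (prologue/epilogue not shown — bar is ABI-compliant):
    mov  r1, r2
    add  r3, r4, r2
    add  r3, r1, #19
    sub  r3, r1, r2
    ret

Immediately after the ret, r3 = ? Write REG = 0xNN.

REG = 0x11

prologue: push r3 → mem[0x90]=0x11, sp=0x90
body[0] mov  r1, r2 → r1=0x0f
body[1] add  r3, r4, r2 → r3=0x18
body[2] add  r3, r1, #19 → r3=0x22
body[3] sub  r3, r1, r2 → r3=0x00
epilogue: pop r3=0x11, sp=0x91
r3 is callee-saved → restored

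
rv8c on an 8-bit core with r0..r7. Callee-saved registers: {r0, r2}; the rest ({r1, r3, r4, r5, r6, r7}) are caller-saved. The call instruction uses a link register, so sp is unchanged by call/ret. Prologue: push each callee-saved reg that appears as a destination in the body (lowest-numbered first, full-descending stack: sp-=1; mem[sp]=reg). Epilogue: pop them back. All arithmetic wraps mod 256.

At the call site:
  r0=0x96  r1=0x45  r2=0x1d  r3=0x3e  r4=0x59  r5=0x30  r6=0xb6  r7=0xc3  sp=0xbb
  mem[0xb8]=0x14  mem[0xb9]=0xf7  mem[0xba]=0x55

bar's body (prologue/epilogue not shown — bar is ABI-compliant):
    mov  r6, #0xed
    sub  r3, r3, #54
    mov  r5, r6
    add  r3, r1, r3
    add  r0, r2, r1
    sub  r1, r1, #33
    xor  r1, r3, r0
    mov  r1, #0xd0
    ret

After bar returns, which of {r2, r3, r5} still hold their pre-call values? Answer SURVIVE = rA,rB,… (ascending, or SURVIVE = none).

prologue: push r0 → mem[0xba]=0x96, sp=0xba
body[0] mov  r6, #0xed → r6=0xed
body[1] sub  r3, r3, #54 → r3=0x08
body[2] mov  r5, r6 → r5=0xed
body[3] add  r3, r1, r3 → r3=0x4d
body[4] add  r0, r2, r1 → r0=0x62
body[5] sub  r1, r1, #33 → r1=0x24
body[6] xor  r1, r3, r0 → r1=0x2f
body[7] mov  r1, #0xd0 → r1=0xd0
epilogue: pop r0=0x96, sp=0xbb
r2: callee-saved, written=False
r3: caller-saved, written=True
r5: caller-saved, written=True

SURVIVE = r2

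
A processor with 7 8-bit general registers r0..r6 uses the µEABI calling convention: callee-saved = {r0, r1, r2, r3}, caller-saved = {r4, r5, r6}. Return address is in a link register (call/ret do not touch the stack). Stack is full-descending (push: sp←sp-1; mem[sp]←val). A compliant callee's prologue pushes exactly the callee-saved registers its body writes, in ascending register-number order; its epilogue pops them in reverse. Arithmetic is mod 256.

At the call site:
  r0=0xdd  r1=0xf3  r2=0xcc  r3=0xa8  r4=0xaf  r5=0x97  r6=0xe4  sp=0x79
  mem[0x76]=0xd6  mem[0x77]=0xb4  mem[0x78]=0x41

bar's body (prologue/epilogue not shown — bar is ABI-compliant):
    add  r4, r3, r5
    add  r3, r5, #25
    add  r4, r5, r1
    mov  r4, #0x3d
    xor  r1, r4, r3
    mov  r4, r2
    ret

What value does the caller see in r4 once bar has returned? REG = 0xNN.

REG = 0xcc

prologue: push r1 -> mem[0x78]=0xf3, sp=0x78
prologue: push r3 -> mem[0x77]=0xa8, sp=0x77
body[0] add  r4, r3, r5 -> r4=0x3f
body[1] add  r3, r5, #25 -> r3=0xb0
body[2] add  r4, r5, r1 -> r4=0x8a
body[3] mov  r4, #0x3d -> r4=0x3d
body[4] xor  r1, r4, r3 -> r1=0x8d
body[5] mov  r4, r2 -> r4=0xcc
epilogue: pop r3=0xa8, sp=0x78
epilogue: pop r1=0xf3, sp=0x79
r4 is caller-saved -> body value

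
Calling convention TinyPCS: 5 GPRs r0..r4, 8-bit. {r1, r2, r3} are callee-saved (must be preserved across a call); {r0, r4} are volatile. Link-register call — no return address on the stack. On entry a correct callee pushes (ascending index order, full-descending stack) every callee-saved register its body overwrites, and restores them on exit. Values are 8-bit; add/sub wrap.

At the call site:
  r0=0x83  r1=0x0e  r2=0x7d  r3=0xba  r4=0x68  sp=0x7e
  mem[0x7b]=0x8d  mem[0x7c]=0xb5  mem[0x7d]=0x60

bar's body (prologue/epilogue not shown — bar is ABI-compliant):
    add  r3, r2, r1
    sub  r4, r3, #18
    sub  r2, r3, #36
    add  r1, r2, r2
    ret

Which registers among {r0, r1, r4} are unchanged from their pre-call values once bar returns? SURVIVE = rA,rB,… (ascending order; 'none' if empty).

prologue: push r1 -> mem[0x7d]=0x0e, sp=0x7d
prologue: push r2 -> mem[0x7c]=0x7d, sp=0x7c
prologue: push r3 -> mem[0x7b]=0xba, sp=0x7b
body[0] add  r3, r2, r1 -> r3=0x8b
body[1] sub  r4, r3, #18 -> r4=0x79
body[2] sub  r2, r3, #36 -> r2=0x67
body[3] add  r1, r2, r2 -> r1=0xce
epilogue: pop r3=0xba, sp=0x7c
epilogue: pop r2=0x7d, sp=0x7d
epilogue: pop r1=0x0e, sp=0x7e
r0: caller-saved, written=False
r1: callee-saved, written=True
r4: caller-saved, written=True

SURVIVE = r0,r1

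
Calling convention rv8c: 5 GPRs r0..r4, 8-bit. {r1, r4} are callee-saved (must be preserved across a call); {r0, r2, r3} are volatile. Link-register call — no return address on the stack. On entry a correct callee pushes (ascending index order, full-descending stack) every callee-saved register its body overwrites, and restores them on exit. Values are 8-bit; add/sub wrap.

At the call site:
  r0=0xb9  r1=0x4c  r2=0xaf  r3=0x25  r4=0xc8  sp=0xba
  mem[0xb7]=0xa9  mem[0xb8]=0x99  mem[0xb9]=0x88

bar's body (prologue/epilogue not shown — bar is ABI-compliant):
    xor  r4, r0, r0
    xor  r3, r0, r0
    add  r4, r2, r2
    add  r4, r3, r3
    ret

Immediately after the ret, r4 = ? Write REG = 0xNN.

prologue: push r4 → mem[0xb9]=0xc8, sp=0xb9
body[0] xor  r4, r0, r0 → r4=0x00
body[1] xor  r3, r0, r0 → r3=0x00
body[2] add  r4, r2, r2 → r4=0x5e
body[3] add  r4, r3, r3 → r4=0x00
epilogue: pop r4=0xc8, sp=0xba
r4 is callee-saved → restored

REG = 0xc8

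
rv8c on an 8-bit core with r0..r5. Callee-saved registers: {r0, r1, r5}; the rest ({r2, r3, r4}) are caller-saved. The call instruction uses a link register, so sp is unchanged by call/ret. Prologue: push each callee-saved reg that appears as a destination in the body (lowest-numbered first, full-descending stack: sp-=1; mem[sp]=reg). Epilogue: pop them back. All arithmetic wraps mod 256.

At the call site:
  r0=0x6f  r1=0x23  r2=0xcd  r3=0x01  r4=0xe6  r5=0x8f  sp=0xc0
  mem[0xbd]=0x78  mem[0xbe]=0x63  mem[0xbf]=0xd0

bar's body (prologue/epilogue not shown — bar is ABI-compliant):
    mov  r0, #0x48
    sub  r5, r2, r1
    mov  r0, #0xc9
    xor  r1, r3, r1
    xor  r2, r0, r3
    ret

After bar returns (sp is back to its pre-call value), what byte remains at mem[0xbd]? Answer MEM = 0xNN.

prologue: push r0 -> mem[0xbf]=0x6f, sp=0xbf
prologue: push r1 -> mem[0xbe]=0x23, sp=0xbe
prologue: push r5 -> mem[0xbd]=0x8f, sp=0xbd
body[0] mov  r0, #0x48 -> r0=0x48
body[1] sub  r5, r2, r1 -> r5=0xaa
body[2] mov  r0, #0xc9 -> r0=0xc9
body[3] xor  r1, r3, r1 -> r1=0x22
body[4] xor  r2, r0, r3 -> r2=0xc8
epilogue: pop r5=0x8f, sp=0xbe
epilogue: pop r1=0x23, sp=0xbf
epilogue: pop r0=0x6f, sp=0xc0
prologue pushed ['r0', 'r1', 'r5'] at ['0xbf', '0xbe', '0xbd']

MEM = 0x8f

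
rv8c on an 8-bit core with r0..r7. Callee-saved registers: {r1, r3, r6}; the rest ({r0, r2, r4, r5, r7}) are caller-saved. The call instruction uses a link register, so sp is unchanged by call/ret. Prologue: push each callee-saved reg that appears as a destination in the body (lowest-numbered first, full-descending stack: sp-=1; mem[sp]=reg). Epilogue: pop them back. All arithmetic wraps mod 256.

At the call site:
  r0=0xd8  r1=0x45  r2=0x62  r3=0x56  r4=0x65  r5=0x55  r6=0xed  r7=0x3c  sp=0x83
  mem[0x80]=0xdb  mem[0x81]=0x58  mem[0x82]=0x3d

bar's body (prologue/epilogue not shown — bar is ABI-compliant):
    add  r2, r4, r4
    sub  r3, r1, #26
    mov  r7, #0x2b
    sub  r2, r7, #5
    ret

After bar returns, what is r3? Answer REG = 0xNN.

REG = 0x56

prologue: push r3 -> mem[0x82]=0x56, sp=0x82
body[0] add  r2, r4, r4 -> r2=0xca
body[1] sub  r3, r1, #26 -> r3=0x2b
body[2] mov  r7, #0x2b -> r7=0x2b
body[3] sub  r2, r7, #5 -> r2=0x26
epilogue: pop r3=0x56, sp=0x83
r3 is callee-saved -> restored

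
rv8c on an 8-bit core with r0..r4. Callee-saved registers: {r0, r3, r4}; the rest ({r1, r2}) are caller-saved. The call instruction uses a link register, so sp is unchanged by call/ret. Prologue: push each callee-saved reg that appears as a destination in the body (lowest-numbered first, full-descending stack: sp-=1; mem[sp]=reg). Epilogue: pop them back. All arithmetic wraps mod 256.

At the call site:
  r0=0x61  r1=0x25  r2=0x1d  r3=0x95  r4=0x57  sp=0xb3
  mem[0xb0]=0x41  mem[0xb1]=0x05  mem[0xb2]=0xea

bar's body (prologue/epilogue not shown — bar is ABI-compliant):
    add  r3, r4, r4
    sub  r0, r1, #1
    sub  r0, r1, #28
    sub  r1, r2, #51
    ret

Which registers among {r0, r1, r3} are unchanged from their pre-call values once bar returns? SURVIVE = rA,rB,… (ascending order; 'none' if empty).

prologue: push r0 → mem[0xb2]=0x61, sp=0xb2
prologue: push r3 → mem[0xb1]=0x95, sp=0xb1
body[0] add  r3, r4, r4 → r3=0xae
body[1] sub  r0, r1, #1 → r0=0x24
body[2] sub  r0, r1, #28 → r0=0x09
body[3] sub  r1, r2, #51 → r1=0xea
epilogue: pop r3=0x95, sp=0xb2
epilogue: pop r0=0x61, sp=0xb3
r0: callee-saved, written=True
r1: caller-saved, written=True
r3: callee-saved, written=True

SURVIVE = r0,r3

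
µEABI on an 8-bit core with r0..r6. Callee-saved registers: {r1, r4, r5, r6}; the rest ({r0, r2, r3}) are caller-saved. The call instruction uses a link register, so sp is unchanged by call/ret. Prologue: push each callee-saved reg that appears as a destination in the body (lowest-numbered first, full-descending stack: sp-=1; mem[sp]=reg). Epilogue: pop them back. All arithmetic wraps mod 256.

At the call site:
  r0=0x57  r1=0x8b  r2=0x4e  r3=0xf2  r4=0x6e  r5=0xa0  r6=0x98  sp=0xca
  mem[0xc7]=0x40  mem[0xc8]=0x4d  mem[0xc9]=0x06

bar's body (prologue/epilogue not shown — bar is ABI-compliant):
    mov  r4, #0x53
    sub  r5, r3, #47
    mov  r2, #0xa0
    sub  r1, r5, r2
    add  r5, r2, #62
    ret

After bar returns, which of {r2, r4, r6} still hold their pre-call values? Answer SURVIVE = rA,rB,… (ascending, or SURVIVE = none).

prologue: push r1 -> mem[0xc9]=0x8b, sp=0xc9
prologue: push r4 -> mem[0xc8]=0x6e, sp=0xc8
prologue: push r5 -> mem[0xc7]=0xa0, sp=0xc7
body[0] mov  r4, #0x53 -> r4=0x53
body[1] sub  r5, r3, #47 -> r5=0xc3
body[2] mov  r2, #0xa0 -> r2=0xa0
body[3] sub  r1, r5, r2 -> r1=0x23
body[4] add  r5, r2, #62 -> r5=0xde
epilogue: pop r5=0xa0, sp=0xc8
epilogue: pop r4=0x6e, sp=0xc9
epilogue: pop r1=0x8b, sp=0xca
r2: caller-saved, written=True
r4: callee-saved, written=True
r6: callee-saved, written=False

SURVIVE = r4,r6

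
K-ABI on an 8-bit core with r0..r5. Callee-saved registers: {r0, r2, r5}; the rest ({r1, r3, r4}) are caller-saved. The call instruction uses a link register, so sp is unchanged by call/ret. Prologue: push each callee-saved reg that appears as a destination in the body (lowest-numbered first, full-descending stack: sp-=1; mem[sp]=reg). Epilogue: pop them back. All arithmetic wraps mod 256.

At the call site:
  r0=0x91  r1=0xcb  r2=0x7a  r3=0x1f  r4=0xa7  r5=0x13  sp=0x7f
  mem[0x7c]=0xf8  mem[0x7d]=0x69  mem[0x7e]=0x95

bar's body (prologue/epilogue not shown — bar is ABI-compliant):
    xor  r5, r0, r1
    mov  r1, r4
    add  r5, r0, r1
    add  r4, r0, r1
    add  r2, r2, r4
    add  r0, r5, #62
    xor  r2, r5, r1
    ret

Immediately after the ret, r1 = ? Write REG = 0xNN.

REG = 0xa7

prologue: push r0 → mem[0x7e]=0x91, sp=0x7e
prologue: push r2 → mem[0x7d]=0x7a, sp=0x7d
prologue: push r5 → mem[0x7c]=0x13, sp=0x7c
body[0] xor  r5, r0, r1 → r5=0x5a
body[1] mov  r1, r4 → r1=0xa7
body[2] add  r5, r0, r1 → r5=0x38
body[3] add  r4, r0, r1 → r4=0x38
body[4] add  r2, r2, r4 → r2=0xb2
body[5] add  r0, r5, #62 → r0=0x76
body[6] xor  r2, r5, r1 → r2=0x9f
epilogue: pop r5=0x13, sp=0x7d
epilogue: pop r2=0x7a, sp=0x7e
epilogue: pop r0=0x91, sp=0x7f
r1 is caller-saved → body value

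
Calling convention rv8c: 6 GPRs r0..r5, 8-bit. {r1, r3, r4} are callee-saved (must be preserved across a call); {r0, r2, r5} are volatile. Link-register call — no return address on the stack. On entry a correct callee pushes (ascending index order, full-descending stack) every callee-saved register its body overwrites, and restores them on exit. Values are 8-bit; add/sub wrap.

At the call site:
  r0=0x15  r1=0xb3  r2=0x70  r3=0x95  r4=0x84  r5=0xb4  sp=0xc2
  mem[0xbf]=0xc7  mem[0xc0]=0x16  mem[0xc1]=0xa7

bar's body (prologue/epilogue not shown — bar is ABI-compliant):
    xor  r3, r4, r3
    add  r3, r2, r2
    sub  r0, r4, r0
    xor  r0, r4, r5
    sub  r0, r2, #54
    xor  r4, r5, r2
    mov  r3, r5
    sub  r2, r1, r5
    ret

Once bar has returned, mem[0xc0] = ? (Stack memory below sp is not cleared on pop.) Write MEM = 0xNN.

prologue: push r3 -> mem[0xc1]=0x95, sp=0xc1
prologue: push r4 -> mem[0xc0]=0x84, sp=0xc0
body[0] xor  r3, r4, r3 -> r3=0x11
body[1] add  r3, r2, r2 -> r3=0xe0
body[2] sub  r0, r4, r0 -> r0=0x6f
body[3] xor  r0, r4, r5 -> r0=0x30
body[4] sub  r0, r2, #54 -> r0=0x3a
body[5] xor  r4, r5, r2 -> r4=0xc4
body[6] mov  r3, r5 -> r3=0xb4
body[7] sub  r2, r1, r5 -> r2=0xff
epilogue: pop r4=0x84, sp=0xc1
epilogue: pop r3=0x95, sp=0xc2
prologue pushed ['r3', 'r4'] at ['0xc1', '0xc0']

MEM = 0x84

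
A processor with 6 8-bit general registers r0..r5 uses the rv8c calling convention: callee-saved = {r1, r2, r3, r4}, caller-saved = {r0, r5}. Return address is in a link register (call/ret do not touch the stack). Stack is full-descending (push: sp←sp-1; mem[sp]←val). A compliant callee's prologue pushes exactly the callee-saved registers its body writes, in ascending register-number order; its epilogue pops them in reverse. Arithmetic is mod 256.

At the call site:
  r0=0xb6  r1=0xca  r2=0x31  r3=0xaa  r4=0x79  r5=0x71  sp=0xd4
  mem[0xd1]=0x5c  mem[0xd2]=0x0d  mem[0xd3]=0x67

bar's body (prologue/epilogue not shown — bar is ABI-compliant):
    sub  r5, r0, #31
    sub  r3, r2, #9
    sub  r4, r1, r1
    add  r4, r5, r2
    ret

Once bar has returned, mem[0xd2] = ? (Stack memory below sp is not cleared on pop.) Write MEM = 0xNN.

prologue: push r3 → mem[0xd3]=0xaa, sp=0xd3
prologue: push r4 → mem[0xd2]=0x79, sp=0xd2
body[0] sub  r5, r0, #31 → r5=0x97
body[1] sub  r3, r2, #9 → r3=0x28
body[2] sub  r4, r1, r1 → r4=0x00
body[3] add  r4, r5, r2 → r4=0xc8
epilogue: pop r4=0x79, sp=0xd3
epilogue: pop r3=0xaa, sp=0xd4
prologue pushed ['r3', 'r4'] at ['0xd3', '0xd2']

MEM = 0x79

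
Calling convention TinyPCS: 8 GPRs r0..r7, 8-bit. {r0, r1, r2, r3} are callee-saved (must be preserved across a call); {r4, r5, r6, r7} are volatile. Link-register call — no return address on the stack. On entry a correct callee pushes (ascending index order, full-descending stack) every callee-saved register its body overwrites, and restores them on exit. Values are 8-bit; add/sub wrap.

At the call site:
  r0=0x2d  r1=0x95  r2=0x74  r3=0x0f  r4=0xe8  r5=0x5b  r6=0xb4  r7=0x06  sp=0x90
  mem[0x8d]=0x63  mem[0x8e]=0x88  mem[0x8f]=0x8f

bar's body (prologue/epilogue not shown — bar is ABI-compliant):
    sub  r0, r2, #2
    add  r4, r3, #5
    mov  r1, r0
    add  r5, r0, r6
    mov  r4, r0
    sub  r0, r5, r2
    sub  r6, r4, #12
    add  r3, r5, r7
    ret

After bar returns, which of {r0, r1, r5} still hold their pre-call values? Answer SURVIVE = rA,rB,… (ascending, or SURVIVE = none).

SURVIVE = r0,r1

prologue: push r0 -> mem[0x8f]=0x2d, sp=0x8f
prologue: push r1 -> mem[0x8e]=0x95, sp=0x8e
prologue: push r3 -> mem[0x8d]=0x0f, sp=0x8d
body[0] sub  r0, r2, #2 -> r0=0x72
body[1] add  r4, r3, #5 -> r4=0x14
body[2] mov  r1, r0 -> r1=0x72
body[3] add  r5, r0, r6 -> r5=0x26
body[4] mov  r4, r0 -> r4=0x72
body[5] sub  r0, r5, r2 -> r0=0xb2
body[6] sub  r6, r4, #12 -> r6=0x66
body[7] add  r3, r5, r7 -> r3=0x2c
epilogue: pop r3=0x0f, sp=0x8e
epilogue: pop r1=0x95, sp=0x8f
epilogue: pop r0=0x2d, sp=0x90
r0: callee-saved, written=True
r1: callee-saved, written=True
r5: caller-saved, written=True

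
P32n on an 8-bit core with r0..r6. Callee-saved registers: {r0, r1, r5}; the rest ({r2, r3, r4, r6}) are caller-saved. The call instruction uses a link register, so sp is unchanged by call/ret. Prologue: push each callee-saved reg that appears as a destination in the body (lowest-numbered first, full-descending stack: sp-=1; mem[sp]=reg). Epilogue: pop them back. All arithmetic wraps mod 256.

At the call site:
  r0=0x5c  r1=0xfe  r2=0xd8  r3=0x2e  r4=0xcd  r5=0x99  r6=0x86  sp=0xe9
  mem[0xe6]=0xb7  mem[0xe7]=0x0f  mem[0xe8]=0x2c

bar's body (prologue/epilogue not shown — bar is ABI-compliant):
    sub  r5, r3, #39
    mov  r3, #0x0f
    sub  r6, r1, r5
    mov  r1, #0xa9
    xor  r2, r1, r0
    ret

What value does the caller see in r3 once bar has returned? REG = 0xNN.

prologue: push r1 -> mem[0xe8]=0xfe, sp=0xe8
prologue: push r5 -> mem[0xe7]=0x99, sp=0xe7
body[0] sub  r5, r3, #39 -> r5=0x07
body[1] mov  r3, #0x0f -> r3=0x0f
body[2] sub  r6, r1, r5 -> r6=0xf7
body[3] mov  r1, #0xa9 -> r1=0xa9
body[4] xor  r2, r1, r0 -> r2=0xf5
epilogue: pop r5=0x99, sp=0xe8
epilogue: pop r1=0xfe, sp=0xe9
r3 is caller-saved -> body value

REG = 0x0f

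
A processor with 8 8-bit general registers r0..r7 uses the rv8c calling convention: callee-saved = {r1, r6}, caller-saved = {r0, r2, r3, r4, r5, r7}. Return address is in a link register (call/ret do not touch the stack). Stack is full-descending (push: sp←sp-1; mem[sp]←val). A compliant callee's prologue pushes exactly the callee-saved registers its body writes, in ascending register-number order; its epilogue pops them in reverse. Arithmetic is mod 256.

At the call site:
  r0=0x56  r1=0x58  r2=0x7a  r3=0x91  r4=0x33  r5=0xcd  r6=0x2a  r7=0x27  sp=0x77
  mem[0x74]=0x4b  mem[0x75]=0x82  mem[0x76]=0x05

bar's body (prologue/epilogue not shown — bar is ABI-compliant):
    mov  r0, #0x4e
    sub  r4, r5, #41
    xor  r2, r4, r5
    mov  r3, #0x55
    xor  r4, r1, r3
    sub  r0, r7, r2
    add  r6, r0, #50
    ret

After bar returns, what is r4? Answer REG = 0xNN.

prologue: push r6 → mem[0x76]=0x2a, sp=0x76
body[0] mov  r0, #0x4e → r0=0x4e
body[1] sub  r4, r5, #41 → r4=0xa4
body[2] xor  r2, r4, r5 → r2=0x69
body[3] mov  r3, #0x55 → r3=0x55
body[4] xor  r4, r1, r3 → r4=0x0d
body[5] sub  r0, r7, r2 → r0=0xbe
body[6] add  r6, r0, #50 → r6=0xf0
epilogue: pop r6=0x2a, sp=0x77
r4 is caller-saved → body value

REG = 0x0d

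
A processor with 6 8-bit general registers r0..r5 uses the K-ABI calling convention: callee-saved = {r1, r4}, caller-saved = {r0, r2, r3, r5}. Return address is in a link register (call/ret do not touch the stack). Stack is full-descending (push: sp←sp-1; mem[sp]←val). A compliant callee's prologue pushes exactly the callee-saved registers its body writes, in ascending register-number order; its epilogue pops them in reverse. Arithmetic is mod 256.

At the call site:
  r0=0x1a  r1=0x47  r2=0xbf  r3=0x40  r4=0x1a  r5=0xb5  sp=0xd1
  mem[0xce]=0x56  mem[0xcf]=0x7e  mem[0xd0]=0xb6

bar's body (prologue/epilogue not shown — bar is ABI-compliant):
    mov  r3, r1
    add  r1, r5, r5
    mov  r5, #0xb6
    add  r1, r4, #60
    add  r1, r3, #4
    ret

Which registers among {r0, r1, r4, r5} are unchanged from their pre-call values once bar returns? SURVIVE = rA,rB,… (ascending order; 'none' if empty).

prologue: push r1 -> mem[0xd0]=0x47, sp=0xd0
body[0] mov  r3, r1 -> r3=0x47
body[1] add  r1, r5, r5 -> r1=0x6a
body[2] mov  r5, #0xb6 -> r5=0xb6
body[3] add  r1, r4, #60 -> r1=0x56
body[4] add  r1, r3, #4 -> r1=0x4b
epilogue: pop r1=0x47, sp=0xd1
r0: caller-saved, written=False
r1: callee-saved, written=True
r4: callee-saved, written=False
r5: caller-saved, written=True

SURVIVE = r0,r1,r4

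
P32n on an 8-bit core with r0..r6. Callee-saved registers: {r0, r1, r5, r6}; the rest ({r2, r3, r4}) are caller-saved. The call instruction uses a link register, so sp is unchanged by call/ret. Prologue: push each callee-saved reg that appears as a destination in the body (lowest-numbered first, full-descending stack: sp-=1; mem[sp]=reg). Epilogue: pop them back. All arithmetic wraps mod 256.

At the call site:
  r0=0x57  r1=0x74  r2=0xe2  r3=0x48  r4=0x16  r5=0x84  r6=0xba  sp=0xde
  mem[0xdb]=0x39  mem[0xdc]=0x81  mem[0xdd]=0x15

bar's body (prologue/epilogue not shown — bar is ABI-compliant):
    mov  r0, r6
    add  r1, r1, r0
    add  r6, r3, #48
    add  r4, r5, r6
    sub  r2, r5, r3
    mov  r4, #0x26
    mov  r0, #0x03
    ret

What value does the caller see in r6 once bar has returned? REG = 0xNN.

REG = 0xba

prologue: push r0 → mem[0xdd]=0x57, sp=0xdd
prologue: push r1 → mem[0xdc]=0x74, sp=0xdc
prologue: push r6 → mem[0xdb]=0xba, sp=0xdb
body[0] mov  r0, r6 → r0=0xba
body[1] add  r1, r1, r0 → r1=0x2e
body[2] add  r6, r3, #48 → r6=0x78
body[3] add  r4, r5, r6 → r4=0xfc
body[4] sub  r2, r5, r3 → r2=0x3c
body[5] mov  r4, #0x26 → r4=0x26
body[6] mov  r0, #0x03 → r0=0x03
epilogue: pop r6=0xba, sp=0xdc
epilogue: pop r1=0x74, sp=0xdd
epilogue: pop r0=0x57, sp=0xde
r6 is callee-saved → restored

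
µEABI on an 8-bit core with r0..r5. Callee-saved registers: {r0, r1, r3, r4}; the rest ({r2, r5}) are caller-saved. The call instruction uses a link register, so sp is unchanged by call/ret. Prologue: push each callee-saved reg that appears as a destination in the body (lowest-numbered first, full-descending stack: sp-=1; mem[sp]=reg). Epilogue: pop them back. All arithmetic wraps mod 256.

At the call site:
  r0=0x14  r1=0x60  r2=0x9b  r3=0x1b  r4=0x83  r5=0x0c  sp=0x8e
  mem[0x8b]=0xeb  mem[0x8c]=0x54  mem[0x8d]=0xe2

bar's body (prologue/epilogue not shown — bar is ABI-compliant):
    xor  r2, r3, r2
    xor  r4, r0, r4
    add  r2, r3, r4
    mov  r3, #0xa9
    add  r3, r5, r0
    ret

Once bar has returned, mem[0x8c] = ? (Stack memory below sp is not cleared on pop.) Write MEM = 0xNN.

MEM = 0x83

prologue: push r3 -> mem[0x8d]=0x1b, sp=0x8d
prologue: push r4 -> mem[0x8c]=0x83, sp=0x8c
body[0] xor  r2, r3, r2 -> r2=0x80
body[1] xor  r4, r0, r4 -> r4=0x97
body[2] add  r2, r3, r4 -> r2=0xb2
body[3] mov  r3, #0xa9 -> r3=0xa9
body[4] add  r3, r5, r0 -> r3=0x20
epilogue: pop r4=0x83, sp=0x8d
epilogue: pop r3=0x1b, sp=0x8e
prologue pushed ['r3', 'r4'] at ['0x8d', '0x8c']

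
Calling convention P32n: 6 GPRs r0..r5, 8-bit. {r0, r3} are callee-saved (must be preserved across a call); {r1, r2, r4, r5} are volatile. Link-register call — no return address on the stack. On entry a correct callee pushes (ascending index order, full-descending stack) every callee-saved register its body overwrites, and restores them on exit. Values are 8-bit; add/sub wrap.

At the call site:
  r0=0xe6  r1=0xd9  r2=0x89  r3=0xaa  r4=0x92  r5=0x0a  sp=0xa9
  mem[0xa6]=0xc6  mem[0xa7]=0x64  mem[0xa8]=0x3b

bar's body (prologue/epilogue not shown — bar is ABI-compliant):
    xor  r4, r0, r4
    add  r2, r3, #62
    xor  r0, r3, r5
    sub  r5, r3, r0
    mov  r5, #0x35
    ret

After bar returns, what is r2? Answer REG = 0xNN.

prologue: push r0 → mem[0xa8]=0xe6, sp=0xa8
body[0] xor  r4, r0, r4 → r4=0x74
body[1] add  r2, r3, #62 → r2=0xe8
body[2] xor  r0, r3, r5 → r0=0xa0
body[3] sub  r5, r3, r0 → r5=0x0a
body[4] mov  r5, #0x35 → r5=0x35
epilogue: pop r0=0xe6, sp=0xa9
r2 is caller-saved → body value

REG = 0xe8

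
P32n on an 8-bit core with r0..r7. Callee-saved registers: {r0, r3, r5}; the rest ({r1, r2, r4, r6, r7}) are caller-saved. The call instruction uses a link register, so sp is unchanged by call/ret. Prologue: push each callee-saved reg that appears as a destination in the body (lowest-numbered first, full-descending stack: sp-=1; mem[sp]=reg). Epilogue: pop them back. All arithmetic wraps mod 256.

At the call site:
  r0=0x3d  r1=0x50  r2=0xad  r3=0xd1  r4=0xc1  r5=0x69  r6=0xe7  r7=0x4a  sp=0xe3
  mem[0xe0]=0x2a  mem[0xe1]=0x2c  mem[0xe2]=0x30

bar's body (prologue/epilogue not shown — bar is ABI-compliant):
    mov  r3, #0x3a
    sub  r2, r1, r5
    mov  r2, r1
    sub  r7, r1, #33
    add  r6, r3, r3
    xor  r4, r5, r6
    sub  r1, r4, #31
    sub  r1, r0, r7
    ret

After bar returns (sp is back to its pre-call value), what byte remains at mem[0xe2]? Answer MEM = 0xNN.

prologue: push r3 → mem[0xe2]=0xd1, sp=0xe2
body[0] mov  r3, #0x3a → r3=0x3a
body[1] sub  r2, r1, r5 → r2=0xe7
body[2] mov  r2, r1 → r2=0x50
body[3] sub  r7, r1, #33 → r7=0x2f
body[4] add  r6, r3, r3 → r6=0x74
body[5] xor  r4, r5, r6 → r4=0x1d
body[6] sub  r1, r4, #31 → r1=0xfe
body[7] sub  r1, r0, r7 → r1=0x0e
epilogue: pop r3=0xd1, sp=0xe3
prologue pushed ['r3'] at ['0xe2']

MEM = 0xd1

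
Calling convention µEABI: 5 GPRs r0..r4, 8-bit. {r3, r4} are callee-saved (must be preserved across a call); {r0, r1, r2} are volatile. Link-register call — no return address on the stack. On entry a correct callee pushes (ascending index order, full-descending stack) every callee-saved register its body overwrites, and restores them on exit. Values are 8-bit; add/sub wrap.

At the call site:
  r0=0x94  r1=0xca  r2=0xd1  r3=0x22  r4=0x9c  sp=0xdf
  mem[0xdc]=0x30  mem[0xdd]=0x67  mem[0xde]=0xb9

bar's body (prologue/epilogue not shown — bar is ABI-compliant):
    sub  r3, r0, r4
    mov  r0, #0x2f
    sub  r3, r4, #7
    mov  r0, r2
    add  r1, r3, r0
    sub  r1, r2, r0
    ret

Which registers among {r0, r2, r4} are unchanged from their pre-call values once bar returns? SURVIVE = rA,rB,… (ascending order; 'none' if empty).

SURVIVE = r2,r4

prologue: push r3 → mem[0xde]=0x22, sp=0xde
body[0] sub  r3, r0, r4 → r3=0xf8
body[1] mov  r0, #0x2f → r0=0x2f
body[2] sub  r3, r4, #7 → r3=0x95
body[3] mov  r0, r2 → r0=0xd1
body[4] add  r1, r3, r0 → r1=0x66
body[5] sub  r1, r2, r0 → r1=0x00
epilogue: pop r3=0x22, sp=0xdf
r0: caller-saved, written=True
r2: caller-saved, written=False
r4: callee-saved, written=False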